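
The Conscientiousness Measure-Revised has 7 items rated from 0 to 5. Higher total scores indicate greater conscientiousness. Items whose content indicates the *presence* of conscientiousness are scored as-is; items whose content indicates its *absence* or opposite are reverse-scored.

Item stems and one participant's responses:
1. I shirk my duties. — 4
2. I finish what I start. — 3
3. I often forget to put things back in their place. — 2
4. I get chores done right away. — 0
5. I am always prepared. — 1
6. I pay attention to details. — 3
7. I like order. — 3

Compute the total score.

Items 1, 3 describe the absence/opposite of conscientiousness → reverse-score.
on a 0–5 scale, reversed = 5 − raw.
  item 1: 5 − 4 = 1
  item 2: 3
  item 3: 5 − 2 = 3
  item 4: 0
  item 5: 1
  item 6: 3
  item 7: 3
Total = 1 + 3 + 3 + 0 + 1 + 3 + 3 = 14

14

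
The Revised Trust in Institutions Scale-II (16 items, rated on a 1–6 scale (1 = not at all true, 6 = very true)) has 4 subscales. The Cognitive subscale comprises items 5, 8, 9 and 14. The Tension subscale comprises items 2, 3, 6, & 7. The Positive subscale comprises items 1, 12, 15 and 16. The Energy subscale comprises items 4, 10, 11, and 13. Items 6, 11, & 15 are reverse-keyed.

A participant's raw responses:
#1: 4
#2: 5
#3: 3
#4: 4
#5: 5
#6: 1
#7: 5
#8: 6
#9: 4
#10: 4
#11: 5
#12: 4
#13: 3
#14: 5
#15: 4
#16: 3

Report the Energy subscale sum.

13

Energy items: 4, 10, 11, 13.
Of these, item 11 is reverse-keyed; reversed = (1+6) − raw = 7 − raw.
  item 4: 4
  item 10: 4
  item 11: 7 − 5 = 2
  item 13: 3
Sum = 4 + 4 + 2 + 3 = 13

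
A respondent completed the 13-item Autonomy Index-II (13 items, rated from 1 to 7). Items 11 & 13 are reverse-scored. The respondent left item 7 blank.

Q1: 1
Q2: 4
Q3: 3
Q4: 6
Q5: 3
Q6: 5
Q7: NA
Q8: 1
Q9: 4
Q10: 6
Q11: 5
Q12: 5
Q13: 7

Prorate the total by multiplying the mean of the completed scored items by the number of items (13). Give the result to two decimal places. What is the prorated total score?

Reverse-coded (on a 1–7 scale, reversed = 8 − raw):
  item 11: 8 − 5 = 3
  item 13: 8 − 7 = 1
Completed scored items (12 of 13): 1, 4, 3, 6, 3, 5, 1, 4, 6, 3, 5, 1; sum = 42.
Person mean = 42 / 12 ≈ 3.5000
Prorated total = (42 / 12) × 13 = 45.50 (to 2 dp)

45.50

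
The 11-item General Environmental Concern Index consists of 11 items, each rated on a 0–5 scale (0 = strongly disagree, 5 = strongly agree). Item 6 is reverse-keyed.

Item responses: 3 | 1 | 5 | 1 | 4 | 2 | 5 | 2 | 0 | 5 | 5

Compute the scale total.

34

Raw sum = 33. Reverse-keyed items: 6; their raw sum = 2.
Each reversal replaces raw with 5 − raw, changing the total by 5 − 2·raw per item.
Total = 33 + 1·5 − 2·2 = 33 + 5 − 4 = 34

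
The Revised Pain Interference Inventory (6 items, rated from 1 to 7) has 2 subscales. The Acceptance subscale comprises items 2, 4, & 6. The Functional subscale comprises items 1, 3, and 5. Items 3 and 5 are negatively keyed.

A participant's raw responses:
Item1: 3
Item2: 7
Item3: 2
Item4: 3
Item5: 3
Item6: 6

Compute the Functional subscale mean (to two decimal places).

4.67

Functional items: 1, 3, 5.
Of these, items 3 and 5 are negatively keyed; reversed = (1+7) − raw = 8 − raw.
  item 1: 3
  item 3: 8 − 2 = 6
  item 5: 8 − 3 = 5
Sum = 3 + 6 + 5 = 14
Mean = 14 / 3 = 4.67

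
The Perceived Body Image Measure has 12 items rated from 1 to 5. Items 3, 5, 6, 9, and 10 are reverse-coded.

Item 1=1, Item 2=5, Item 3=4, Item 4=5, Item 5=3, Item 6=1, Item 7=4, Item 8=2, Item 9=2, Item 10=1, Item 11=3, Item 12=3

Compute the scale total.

42

Raw sum = 34. Reverse-coded items: 3, 5, 6, 9, 10; their raw sum = 11.
Each reversal replaces raw with 6 − raw, changing the total by 6 − 2·raw per item.
Total = 34 + 5·6 − 2·11 = 34 + 30 − 22 = 42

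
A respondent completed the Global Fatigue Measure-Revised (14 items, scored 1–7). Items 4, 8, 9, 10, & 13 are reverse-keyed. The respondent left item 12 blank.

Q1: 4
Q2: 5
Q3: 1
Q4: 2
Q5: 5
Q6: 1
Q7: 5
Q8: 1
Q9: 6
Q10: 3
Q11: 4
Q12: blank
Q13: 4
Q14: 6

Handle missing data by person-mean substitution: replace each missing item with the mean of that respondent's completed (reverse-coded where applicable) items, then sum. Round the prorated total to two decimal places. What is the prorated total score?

Reverse-coded (on a 1–7 scale, reversed = 8 − raw):
  item 4: 8 − 2 = 6
  item 8: 8 − 1 = 7
  item 9: 8 − 6 = 2
  item 10: 8 − 3 = 5
  item 13: 8 − 4 = 4
Completed scored items (13 of 14): 4, 5, 1, 6, 5, 1, 5, 7, 2, 5, 4, 4, 6; sum = 55.
Person mean = 55 / 13 ≈ 4.2308
Prorated total = (55 / 13) × 14 = 59.23 (to 2 dp)

59.23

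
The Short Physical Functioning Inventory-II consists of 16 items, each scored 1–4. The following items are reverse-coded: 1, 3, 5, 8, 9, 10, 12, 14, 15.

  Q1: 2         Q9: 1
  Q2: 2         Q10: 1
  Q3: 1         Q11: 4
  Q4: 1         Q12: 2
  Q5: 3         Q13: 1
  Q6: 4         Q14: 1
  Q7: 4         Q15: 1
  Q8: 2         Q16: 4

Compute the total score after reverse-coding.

51

Reverse-coded items (on a 1–4 scale, reversed = 5 − raw):
  item 1: 5 − 2 = 3
  item 3: 5 − 1 = 4
  item 5: 5 − 3 = 2
  item 8: 5 − 2 = 3
  item 9: 5 − 1 = 4
  item 10: 5 − 1 = 4
  item 12: 5 − 2 = 3
  item 14: 5 − 1 = 4
  item 15: 5 − 1 = 4
After reverse-coding: 3, 2, 4, 1, 2, 4, 4, 3, 4, 4, 4, 3, 1, 4, 4, 4
Total = 3 + 2 + 4 + 1 + 2 + 4 + 4 + 3 + 4 + 4 + 4 + 3 + 1 + 4 + 4 + 4 = 51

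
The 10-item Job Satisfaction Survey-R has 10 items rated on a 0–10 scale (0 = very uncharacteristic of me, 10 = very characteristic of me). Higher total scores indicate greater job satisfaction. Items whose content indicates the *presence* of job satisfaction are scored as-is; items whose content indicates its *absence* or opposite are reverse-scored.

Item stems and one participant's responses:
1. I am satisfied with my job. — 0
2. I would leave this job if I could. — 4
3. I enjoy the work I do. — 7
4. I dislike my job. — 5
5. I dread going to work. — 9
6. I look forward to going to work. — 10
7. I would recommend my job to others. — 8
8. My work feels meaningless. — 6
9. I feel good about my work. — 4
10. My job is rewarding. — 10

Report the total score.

55

Items 2, 4, 5, 8 describe the absence/opposite of job satisfaction → reverse-score.
reversed = (0+10) − raw = 10 − raw.
  item 1: 0
  item 2: 10 − 4 = 6
  item 3: 7
  item 4: 10 − 5 = 5
  item 5: 10 − 9 = 1
  item 6: 10
  item 7: 8
  item 8: 10 − 6 = 4
  item 9: 4
  item 10: 10
Total = 0 + 6 + 7 + 5 + 1 + 10 + 8 + 4 + 4 + 10 = 55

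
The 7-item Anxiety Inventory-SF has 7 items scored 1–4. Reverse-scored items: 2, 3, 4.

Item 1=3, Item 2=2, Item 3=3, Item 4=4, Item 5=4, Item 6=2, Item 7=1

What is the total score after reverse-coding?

16

Raw sum = 19. Reverse-scored items: 2, 3, 4; their raw sum = 9.
Each reversal replaces raw with 5 − raw, changing the total by 5 − 2·raw per item.
Total = 19 + 3·5 − 2·9 = 19 + 15 − 18 = 16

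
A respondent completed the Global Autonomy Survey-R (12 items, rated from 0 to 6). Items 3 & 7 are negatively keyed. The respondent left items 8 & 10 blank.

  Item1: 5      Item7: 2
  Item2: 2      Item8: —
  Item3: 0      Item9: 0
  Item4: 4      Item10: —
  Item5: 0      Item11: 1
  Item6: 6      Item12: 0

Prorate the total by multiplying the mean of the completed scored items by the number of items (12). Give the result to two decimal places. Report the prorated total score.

33.60

Reverse-coded (reverse-coded value = 6 − response):
  item 3: 6 − 0 = 6
  item 7: 6 − 2 = 4
Completed scored items (10 of 12): 5, 2, 6, 4, 0, 6, 4, 0, 1, 0; sum = 28.
Person mean = 28 / 10 ≈ 2.8000
Prorated total = (28 / 10) × 12 = 33.60 (to 2 dp)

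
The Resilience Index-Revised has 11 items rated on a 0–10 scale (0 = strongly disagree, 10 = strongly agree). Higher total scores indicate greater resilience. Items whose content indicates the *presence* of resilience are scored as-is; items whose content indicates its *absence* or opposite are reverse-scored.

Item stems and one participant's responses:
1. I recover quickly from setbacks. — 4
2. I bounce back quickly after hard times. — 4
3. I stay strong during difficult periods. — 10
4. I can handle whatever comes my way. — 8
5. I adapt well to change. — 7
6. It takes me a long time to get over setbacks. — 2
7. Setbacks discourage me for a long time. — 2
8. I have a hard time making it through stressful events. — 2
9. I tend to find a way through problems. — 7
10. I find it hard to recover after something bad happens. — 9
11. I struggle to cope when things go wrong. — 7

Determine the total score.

68

Items 6, 7, 8, 10, 11 describe the absence/opposite of resilience → reverse-score.
reversed = (0+10) − raw = 10 − raw.
  item 1: 4
  item 2: 4
  item 3: 10
  item 4: 8
  item 5: 7
  item 6: 10 − 2 = 8
  item 7: 10 − 2 = 8
  item 8: 10 − 2 = 8
  item 9: 7
  item 10: 10 − 9 = 1
  item 11: 10 − 7 = 3
Total = 4 + 4 + 10 + 8 + 7 + 8 + 8 + 8 + 7 + 1 + 3 = 68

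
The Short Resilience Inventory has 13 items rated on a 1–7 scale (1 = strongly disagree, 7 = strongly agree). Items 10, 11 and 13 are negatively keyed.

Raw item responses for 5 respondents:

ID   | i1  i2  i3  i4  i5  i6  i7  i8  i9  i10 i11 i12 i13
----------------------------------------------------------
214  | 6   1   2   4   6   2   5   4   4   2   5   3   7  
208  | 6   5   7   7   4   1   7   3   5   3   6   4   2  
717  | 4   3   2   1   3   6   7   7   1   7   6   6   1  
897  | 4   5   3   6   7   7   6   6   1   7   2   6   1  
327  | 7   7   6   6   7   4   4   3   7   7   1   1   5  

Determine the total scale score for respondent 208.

Respondent 208 raw: 6, 5, 7, 7, 4, 1, 7, 3, 5, 3, 6, 4, 2.
Reverse-coded (on a 1–7 scale, reversed = 8 − raw):
  item 1: 6
  item 2: 5
  item 3: 7
  item 4: 7
  item 5: 4
  item 6: 1
  item 7: 7
  item 8: 3
  item 9: 5
  item 10: 8 − 3 = 5
  item 11: 8 − 6 = 2
  item 12: 4
  item 13: 8 − 2 = 6
Sum = 6 + 5 + 7 + 7 + 4 + 1 + 7 + 3 + 5 + 5 + 2 + 4 + 6 = 62

62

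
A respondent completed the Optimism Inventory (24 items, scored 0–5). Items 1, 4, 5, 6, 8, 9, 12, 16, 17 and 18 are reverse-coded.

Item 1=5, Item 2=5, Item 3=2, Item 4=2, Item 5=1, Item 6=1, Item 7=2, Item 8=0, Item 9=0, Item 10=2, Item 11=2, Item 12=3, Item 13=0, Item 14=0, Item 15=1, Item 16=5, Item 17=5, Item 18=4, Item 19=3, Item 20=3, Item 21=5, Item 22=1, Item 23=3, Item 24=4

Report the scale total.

57

Reverse-coded items (on a 0–5 scale, reversed = 5 − raw):
  item 1: 5 − 5 = 0
  item 4: 5 − 2 = 3
  item 5: 5 − 1 = 4
  item 6: 5 − 1 = 4
  item 8: 5 − 0 = 5
  item 9: 5 − 0 = 5
  item 12: 5 − 3 = 2
  item 16: 5 − 5 = 0
  item 17: 5 − 5 = 0
  item 18: 5 − 4 = 1
After reverse-coding: 0, 5, 2, 3, 4, 4, 2, 5, 5, 2, 2, 2, 0, 0, 1, 0, 0, 1, 3, 3, 5, 1, 3, 4
Total = 0 + 5 + 2 + 3 + 4 + 4 + 2 + 5 + 5 + 2 + 2 + 2 + 0 + 0 + 1 + 0 + 0 + 1 + 3 + 3 + 5 + 1 + 3 + 4 = 57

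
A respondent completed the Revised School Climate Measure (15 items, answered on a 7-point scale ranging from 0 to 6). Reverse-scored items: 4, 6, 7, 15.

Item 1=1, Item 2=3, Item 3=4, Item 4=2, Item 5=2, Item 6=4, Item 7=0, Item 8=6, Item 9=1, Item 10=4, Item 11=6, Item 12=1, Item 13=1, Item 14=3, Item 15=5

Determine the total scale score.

Reverse-scored items use 6 − raw:
  item 4: 6 − 2 = 4
  item 6: 6 − 4 = 2
  item 7: 6 − 0 = 6
  item 15: 6 − 5 = 1
After reverse-coding: 1, 3, 4, 4, 2, 2, 6, 6, 1, 4, 6, 1, 1, 3, 1
Total = 1 + 3 + 4 + 4 + 2 + 2 + 6 + 6 + 1 + 4 + 6 + 1 + 1 + 3 + 1 = 45

45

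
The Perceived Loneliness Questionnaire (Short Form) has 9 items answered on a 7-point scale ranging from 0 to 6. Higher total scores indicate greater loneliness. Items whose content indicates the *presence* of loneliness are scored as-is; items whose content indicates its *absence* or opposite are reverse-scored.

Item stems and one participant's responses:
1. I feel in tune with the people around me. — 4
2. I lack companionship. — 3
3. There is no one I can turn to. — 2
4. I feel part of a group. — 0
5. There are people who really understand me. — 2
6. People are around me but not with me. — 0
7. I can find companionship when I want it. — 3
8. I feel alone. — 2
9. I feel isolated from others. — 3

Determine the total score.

25

Items 1, 4, 5, 7 describe the absence/opposite of loneliness → reverse-score.
reverse-coded value = 6 − response.
  item 1: 6 − 4 = 2
  item 2: 3
  item 3: 2
  item 4: 6 − 0 = 6
  item 5: 6 − 2 = 4
  item 6: 0
  item 7: 6 − 3 = 3
  item 8: 2
  item 9: 3
Total = 2 + 3 + 2 + 6 + 4 + 0 + 3 + 2 + 3 = 25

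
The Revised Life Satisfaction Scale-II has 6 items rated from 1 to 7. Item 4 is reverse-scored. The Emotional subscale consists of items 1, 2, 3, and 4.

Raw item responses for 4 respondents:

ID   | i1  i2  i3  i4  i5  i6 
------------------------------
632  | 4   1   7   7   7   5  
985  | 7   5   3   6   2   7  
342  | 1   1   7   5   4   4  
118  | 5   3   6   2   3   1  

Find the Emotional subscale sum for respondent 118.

20

Respondent 118 raw: 5, 3, 6, 2, 3, 1.
Emotional items: 1, 2, 3, 4.
Reverse-coded (reverse-coded value = 8 − response):
  item 1: 5
  item 2: 3
  item 3: 6
  item 4: 8 − 2 = 6
Sum = 5 + 3 + 6 + 6 = 20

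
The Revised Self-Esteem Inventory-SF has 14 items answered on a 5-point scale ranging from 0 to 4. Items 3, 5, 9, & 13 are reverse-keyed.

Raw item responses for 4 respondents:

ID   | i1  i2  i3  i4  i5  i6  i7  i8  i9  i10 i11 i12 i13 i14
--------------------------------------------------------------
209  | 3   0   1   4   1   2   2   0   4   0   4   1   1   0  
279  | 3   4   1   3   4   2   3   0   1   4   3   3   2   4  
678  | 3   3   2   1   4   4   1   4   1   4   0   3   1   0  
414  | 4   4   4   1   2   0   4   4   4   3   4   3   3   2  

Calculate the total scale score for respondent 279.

37

Respondent 279 raw: 3, 4, 1, 3, 4, 2, 3, 0, 1, 4, 3, 3, 2, 4.
Reverse-coded (on a 0–4 scale, reversed = 4 − raw):
  item 1: 3
  item 2: 4
  item 3: 4 − 1 = 3
  item 4: 3
  item 5: 4 − 4 = 0
  item 6: 2
  item 7: 3
  item 8: 0
  item 9: 4 − 1 = 3
  item 10: 4
  item 11: 3
  item 12: 3
  item 13: 4 − 2 = 2
  item 14: 4
Sum = 3 + 4 + 3 + 3 + 0 + 2 + 3 + 0 + 3 + 4 + 3 + 3 + 2 + 4 = 37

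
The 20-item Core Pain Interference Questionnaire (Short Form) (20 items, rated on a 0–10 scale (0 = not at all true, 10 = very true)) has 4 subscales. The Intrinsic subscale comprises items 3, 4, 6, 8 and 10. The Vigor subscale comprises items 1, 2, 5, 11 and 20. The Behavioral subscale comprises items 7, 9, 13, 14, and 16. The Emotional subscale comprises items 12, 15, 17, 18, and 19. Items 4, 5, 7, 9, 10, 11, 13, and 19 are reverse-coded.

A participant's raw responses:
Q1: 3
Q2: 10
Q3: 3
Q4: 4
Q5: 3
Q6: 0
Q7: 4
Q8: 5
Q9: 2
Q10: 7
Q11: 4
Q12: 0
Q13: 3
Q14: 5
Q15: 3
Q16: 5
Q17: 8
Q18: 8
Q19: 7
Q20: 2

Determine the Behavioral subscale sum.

31

Behavioral items: 7, 9, 13, 14, 16.
Of these, items 7, 9, and 13 are reverse-coded; reversed = (0+10) − raw = 10 − raw.
  item 7: 10 − 4 = 6
  item 9: 10 − 2 = 8
  item 13: 10 − 3 = 7
  item 14: 5
  item 16: 5
Sum = 6 + 8 + 7 + 5 + 5 = 31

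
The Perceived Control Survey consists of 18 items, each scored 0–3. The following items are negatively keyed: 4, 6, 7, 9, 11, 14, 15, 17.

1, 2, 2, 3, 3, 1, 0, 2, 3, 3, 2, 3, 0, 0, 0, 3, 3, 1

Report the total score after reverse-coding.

32

Reversing items 4, 6, 7, 9, 11, 14, 15, and 17 with 3 − raw:
Total = 1 + 2 + 2 + (3−3) + 3 + (3−1) + (3−0) + 2 + (3−3) + 3 + (3−2) + 3 + 0 + (3−0) + (3−0) + 3 + (3−3) + 1
      = 1 + 2 + 2 + 0 + 3 + 2 + 3 + 2 + 0 + 3 + 1 + 3 + 0 + 3 + 3 + 3 + 0 + 1 = 32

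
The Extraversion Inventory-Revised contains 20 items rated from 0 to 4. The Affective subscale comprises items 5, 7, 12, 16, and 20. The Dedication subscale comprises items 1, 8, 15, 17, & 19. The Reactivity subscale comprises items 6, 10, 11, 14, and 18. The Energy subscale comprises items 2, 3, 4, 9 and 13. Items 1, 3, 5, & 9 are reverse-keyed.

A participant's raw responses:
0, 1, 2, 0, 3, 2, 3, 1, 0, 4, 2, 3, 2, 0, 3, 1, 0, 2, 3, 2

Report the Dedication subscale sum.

Dedication items: 1, 8, 15, 17, 19.
Of these, item 1 is reverse-keyed; reverse-coded value = 4 − response.
  item 1: 4 − 0 = 4
  item 8: 1
  item 15: 3
  item 17: 0
  item 19: 3
Sum = 4 + 1 + 3 + 0 + 3 = 11

11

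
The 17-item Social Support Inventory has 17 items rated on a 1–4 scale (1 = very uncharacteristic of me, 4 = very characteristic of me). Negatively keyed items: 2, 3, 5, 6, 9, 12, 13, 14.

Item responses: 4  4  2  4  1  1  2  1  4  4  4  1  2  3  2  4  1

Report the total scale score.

48

Apply reverse scoring (reversed = (1+4) − raw = 5 − raw):
  item 2: 5 − 4 = 1
  item 3: 5 − 2 = 3
  item 5: 5 − 1 = 4
  item 6: 5 − 1 = 4
  item 9: 5 − 4 = 1
  item 12: 5 − 1 = 4
  item 13: 5 − 2 = 3
  item 14: 5 − 3 = 2
After reverse-coding: 4, 1, 3, 4, 4, 4, 2, 1, 1, 4, 4, 4, 3, 2, 2, 4, 1
Total = 4 + 1 + 3 + 4 + 4 + 4 + 2 + 1 + 1 + 4 + 4 + 4 + 3 + 2 + 2 + 4 + 1 = 48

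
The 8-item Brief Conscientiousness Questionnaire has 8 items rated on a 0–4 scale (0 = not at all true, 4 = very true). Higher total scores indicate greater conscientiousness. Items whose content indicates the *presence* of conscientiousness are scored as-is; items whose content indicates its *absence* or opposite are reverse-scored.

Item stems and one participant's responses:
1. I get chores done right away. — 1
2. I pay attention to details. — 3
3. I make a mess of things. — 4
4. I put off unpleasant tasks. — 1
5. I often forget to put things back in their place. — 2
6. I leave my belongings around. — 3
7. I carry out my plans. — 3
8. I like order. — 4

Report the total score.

17

Items 3, 4, 5, 6 describe the absence/opposite of conscientiousness → reverse-score.
reversed = (0+4) − raw = 4 − raw.
  item 1: 1
  item 2: 3
  item 3: 4 − 4 = 0
  item 4: 4 − 1 = 3
  item 5: 4 − 2 = 2
  item 6: 4 − 3 = 1
  item 7: 3
  item 8: 4
Total = 1 + 3 + 0 + 3 + 2 + 1 + 3 + 4 = 17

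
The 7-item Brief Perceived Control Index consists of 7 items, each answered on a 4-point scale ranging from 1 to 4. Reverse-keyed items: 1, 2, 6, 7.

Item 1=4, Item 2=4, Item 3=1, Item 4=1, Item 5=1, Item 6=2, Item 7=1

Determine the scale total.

Reversing items 1, 2, 6, and 7 with 5 − raw:
Total = (5−4) + (5−4) + 1 + 1 + 1 + (5−2) + (5−1)
      = 1 + 1 + 1 + 1 + 1 + 3 + 4 = 12

12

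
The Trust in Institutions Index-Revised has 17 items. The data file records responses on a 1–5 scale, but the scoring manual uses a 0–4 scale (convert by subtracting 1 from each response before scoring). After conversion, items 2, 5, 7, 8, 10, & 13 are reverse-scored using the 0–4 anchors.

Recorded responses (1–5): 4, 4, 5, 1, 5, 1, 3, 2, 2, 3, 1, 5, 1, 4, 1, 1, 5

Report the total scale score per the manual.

Convert to 0–4: 3, 3, 4, 0, 4, 0, 2, 1, 1, 2, 0, 4, 0, 3, 0, 0, 4
Reverse-coded (reverse-coded value = 4 − response):
  item 2: 4 − 3 = 1
  item 5: 4 − 4 = 0
  item 7: 4 − 2 = 2
  item 8: 4 − 1 = 3
  item 10: 4 − 2 = 2
  item 13: 4 − 0 = 4
Scored: 3, 1, 4, 0, 0, 0, 2, 3, 1, 2, 0, 4, 4, 3, 0, 0, 4
Total = 31

31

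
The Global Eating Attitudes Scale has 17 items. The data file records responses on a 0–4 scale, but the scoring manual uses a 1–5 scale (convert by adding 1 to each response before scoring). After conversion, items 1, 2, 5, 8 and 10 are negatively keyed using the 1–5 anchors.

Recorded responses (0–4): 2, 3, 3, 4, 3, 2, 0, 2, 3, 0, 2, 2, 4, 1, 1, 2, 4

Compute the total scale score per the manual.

Convert to 1–5: 3, 4, 4, 5, 4, 3, 1, 3, 4, 1, 3, 3, 5, 2, 2, 3, 5
Reverse-coded (reverse-coded value = 6 − response):
  item 1: 6 − 3 = 3
  item 2: 6 − 4 = 2
  item 5: 6 − 4 = 2
  item 8: 6 − 3 = 3
  item 10: 6 − 1 = 5
Scored: 3, 2, 4, 5, 2, 3, 1, 3, 4, 5, 3, 3, 5, 2, 2, 3, 5
Total = 55

55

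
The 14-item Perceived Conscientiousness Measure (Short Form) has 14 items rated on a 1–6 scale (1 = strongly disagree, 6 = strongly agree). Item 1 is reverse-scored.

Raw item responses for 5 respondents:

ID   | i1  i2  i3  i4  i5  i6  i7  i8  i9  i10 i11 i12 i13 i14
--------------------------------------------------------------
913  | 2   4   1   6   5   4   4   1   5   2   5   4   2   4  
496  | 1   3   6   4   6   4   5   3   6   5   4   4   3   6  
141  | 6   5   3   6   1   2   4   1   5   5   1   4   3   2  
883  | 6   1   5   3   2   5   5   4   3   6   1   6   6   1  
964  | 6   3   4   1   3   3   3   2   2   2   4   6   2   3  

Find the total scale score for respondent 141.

43

Respondent 141 raw: 6, 5, 3, 6, 1, 2, 4, 1, 5, 5, 1, 4, 3, 2.
Reverse-coded (reversed = (1+6) − raw = 7 − raw):
  item 1: 7 − 6 = 1
  item 2: 5
  item 3: 3
  item 4: 6
  item 5: 1
  item 6: 2
  item 7: 4
  item 8: 1
  item 9: 5
  item 10: 5
  item 11: 1
  item 12: 4
  item 13: 3
  item 14: 2
Sum = 1 + 5 + 3 + 6 + 1 + 2 + 4 + 1 + 5 + 5 + 1 + 4 + 3 + 2 = 43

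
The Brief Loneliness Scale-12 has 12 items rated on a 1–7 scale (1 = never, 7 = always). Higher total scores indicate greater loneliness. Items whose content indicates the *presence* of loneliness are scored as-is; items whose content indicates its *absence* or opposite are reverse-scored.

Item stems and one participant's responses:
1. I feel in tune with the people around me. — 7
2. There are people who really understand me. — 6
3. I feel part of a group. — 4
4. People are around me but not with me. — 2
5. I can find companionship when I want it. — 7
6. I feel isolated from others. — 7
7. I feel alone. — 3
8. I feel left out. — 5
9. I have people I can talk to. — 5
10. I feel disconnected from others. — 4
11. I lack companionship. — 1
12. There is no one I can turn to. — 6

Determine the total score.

Items 1, 2, 3, 5, 9 describe the absence/opposite of loneliness → reverse-score.
on a 1–7 scale, reversed = 8 − raw.
  item 1: 8 − 7 = 1
  item 2: 8 − 6 = 2
  item 3: 8 − 4 = 4
  item 4: 2
  item 5: 8 − 7 = 1
  item 6: 7
  item 7: 3
  item 8: 5
  item 9: 8 − 5 = 3
  item 10: 4
  item 11: 1
  item 12: 6
Total = 1 + 2 + 4 + 2 + 1 + 7 + 3 + 5 + 3 + 4 + 1 + 6 = 39

39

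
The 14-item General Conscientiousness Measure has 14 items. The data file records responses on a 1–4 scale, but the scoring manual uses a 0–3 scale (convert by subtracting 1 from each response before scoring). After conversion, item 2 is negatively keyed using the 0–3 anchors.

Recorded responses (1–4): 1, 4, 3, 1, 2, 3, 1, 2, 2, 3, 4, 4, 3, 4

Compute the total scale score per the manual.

Convert to 0–3: 0, 3, 2, 0, 1, 2, 0, 1, 1, 2, 3, 3, 2, 3
Reverse-coded (on a 0–3 scale, reversed = 3 − raw):
  item 2: 3 − 3 = 0
Scored: 0, 0, 2, 0, 1, 2, 0, 1, 1, 2, 3, 3, 2, 3
Total = 20

20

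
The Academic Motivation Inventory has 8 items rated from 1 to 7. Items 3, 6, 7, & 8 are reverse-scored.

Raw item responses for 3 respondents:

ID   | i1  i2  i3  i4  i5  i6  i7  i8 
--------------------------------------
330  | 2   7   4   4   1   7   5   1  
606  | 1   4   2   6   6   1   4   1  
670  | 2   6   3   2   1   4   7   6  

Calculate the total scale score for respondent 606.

Respondent 606 raw: 1, 4, 2, 6, 6, 1, 4, 1.
Reverse-coded (reversed = (1+7) − raw = 8 − raw):
  item 1: 1
  item 2: 4
  item 3: 8 − 2 = 6
  item 4: 6
  item 5: 6
  item 6: 8 − 1 = 7
  item 7: 8 − 4 = 4
  item 8: 8 − 1 = 7
Sum = 1 + 4 + 6 + 6 + 6 + 7 + 4 + 7 = 41

41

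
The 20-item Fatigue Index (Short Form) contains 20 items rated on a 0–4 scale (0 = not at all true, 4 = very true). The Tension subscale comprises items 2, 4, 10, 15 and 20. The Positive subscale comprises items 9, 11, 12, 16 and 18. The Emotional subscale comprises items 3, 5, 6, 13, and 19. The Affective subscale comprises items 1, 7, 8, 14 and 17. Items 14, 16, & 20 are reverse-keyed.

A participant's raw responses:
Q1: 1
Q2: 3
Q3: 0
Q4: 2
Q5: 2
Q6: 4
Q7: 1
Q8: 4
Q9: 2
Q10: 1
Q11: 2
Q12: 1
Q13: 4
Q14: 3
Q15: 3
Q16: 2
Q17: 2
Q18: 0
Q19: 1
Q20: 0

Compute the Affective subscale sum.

Affective items: 1, 7, 8, 14, 17.
Of these, item 14 is reverse-keyed; on a 0–4 scale, reversed = 4 − raw.
  item 1: 1
  item 7: 1
  item 8: 4
  item 14: 4 − 3 = 1
  item 17: 2
Sum = 1 + 1 + 4 + 1 + 2 = 9

9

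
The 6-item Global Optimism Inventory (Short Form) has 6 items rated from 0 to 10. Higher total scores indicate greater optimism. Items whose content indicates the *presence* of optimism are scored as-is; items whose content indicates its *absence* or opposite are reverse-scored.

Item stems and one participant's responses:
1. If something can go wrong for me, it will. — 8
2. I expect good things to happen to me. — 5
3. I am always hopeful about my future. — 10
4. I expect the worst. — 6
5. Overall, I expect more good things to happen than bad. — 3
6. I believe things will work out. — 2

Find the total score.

26

Items 1, 4 describe the absence/opposite of optimism → reverse-score.
reversed = (0+10) − raw = 10 − raw.
  item 1: 10 − 8 = 2
  item 2: 5
  item 3: 10
  item 4: 10 − 6 = 4
  item 5: 3
  item 6: 2
Total = 2 + 5 + 10 + 4 + 3 + 2 = 26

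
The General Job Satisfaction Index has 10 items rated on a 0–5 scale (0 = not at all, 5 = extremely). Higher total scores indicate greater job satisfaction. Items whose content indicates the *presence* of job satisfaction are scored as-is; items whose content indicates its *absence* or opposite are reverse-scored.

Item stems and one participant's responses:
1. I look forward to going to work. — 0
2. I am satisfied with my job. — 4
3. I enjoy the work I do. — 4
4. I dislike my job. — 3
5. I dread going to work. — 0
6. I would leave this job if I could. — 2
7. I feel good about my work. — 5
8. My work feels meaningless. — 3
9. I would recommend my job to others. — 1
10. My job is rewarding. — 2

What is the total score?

Items 4, 5, 6, 8 describe the absence/opposite of job satisfaction → reverse-score.
reverse-coded value = 5 − response.
  item 1: 0
  item 2: 4
  item 3: 4
  item 4: 5 − 3 = 2
  item 5: 5 − 0 = 5
  item 6: 5 − 2 = 3
  item 7: 5
  item 8: 5 − 3 = 2
  item 9: 1
  item 10: 2
Total = 0 + 4 + 4 + 2 + 5 + 3 + 5 + 2 + 1 + 2 = 28

28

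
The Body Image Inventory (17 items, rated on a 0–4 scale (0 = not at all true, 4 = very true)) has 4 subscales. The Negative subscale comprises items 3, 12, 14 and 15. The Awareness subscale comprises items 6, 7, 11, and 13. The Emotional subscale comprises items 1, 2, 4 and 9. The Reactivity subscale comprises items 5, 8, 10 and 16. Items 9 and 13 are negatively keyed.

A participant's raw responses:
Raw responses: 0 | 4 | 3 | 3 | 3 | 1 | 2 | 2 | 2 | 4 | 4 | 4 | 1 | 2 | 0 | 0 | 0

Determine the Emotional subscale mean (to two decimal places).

Emotional items: 1, 2, 4, 9.
Of these, item 9 is negatively keyed; reversed = (0+4) − raw = 4 − raw.
  item 1: 0
  item 2: 4
  item 4: 3
  item 9: 4 − 2 = 2
Sum = 0 + 4 + 3 + 2 = 9
Mean = 9 / 4 = 2.25

2.25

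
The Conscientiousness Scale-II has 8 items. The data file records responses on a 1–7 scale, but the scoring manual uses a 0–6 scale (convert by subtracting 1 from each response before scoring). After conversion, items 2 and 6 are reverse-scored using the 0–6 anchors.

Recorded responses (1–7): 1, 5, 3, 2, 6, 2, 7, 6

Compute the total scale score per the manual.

26

Convert to 0–6: 0, 4, 2, 1, 5, 1, 6, 5
Reverse-coded (reverse-coded value = 6 − response):
  item 2: 6 − 4 = 2
  item 6: 6 − 1 = 5
Scored: 0, 2, 2, 1, 5, 5, 6, 5
Total = 26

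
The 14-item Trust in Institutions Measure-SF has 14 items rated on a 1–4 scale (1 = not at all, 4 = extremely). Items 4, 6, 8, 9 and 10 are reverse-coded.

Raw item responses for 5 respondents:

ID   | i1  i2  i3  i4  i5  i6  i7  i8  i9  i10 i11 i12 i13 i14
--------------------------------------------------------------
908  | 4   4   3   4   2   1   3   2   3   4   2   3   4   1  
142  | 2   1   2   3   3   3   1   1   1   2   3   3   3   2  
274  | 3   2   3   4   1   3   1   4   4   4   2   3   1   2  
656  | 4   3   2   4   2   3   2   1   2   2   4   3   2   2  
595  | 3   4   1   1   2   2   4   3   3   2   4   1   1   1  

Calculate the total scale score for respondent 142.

35

Respondent 142 raw: 2, 1, 2, 3, 3, 3, 1, 1, 1, 2, 3, 3, 3, 2.
Reverse-coded (reversed = (1+4) − raw = 5 − raw):
  item 1: 2
  item 2: 1
  item 3: 2
  item 4: 5 − 3 = 2
  item 5: 3
  item 6: 5 − 3 = 2
  item 7: 1
  item 8: 5 − 1 = 4
  item 9: 5 − 1 = 4
  item 10: 5 − 2 = 3
  item 11: 3
  item 12: 3
  item 13: 3
  item 14: 2
Sum = 2 + 1 + 2 + 2 + 3 + 2 + 1 + 4 + 4 + 3 + 3 + 3 + 3 + 2 = 35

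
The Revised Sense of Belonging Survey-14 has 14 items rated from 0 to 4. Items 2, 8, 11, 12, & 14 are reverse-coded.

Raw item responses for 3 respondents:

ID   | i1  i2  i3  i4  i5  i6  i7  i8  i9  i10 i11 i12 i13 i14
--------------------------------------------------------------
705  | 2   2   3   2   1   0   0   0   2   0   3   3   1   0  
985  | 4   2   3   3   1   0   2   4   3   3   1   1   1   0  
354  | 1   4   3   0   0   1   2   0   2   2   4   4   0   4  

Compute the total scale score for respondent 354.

Respondent 354 raw: 1, 4, 3, 0, 0, 1, 2, 0, 2, 2, 4, 4, 0, 4.
Reverse-coded (reversed = (0+4) − raw = 4 − raw):
  item 1: 1
  item 2: 4 − 4 = 0
  item 3: 3
  item 4: 0
  item 5: 0
  item 6: 1
  item 7: 2
  item 8: 4 − 0 = 4
  item 9: 2
  item 10: 2
  item 11: 4 − 4 = 0
  item 12: 4 − 4 = 0
  item 13: 0
  item 14: 4 − 4 = 0
Sum = 1 + 0 + 3 + 0 + 0 + 1 + 2 + 4 + 2 + 2 + 0 + 0 + 0 + 0 = 15

15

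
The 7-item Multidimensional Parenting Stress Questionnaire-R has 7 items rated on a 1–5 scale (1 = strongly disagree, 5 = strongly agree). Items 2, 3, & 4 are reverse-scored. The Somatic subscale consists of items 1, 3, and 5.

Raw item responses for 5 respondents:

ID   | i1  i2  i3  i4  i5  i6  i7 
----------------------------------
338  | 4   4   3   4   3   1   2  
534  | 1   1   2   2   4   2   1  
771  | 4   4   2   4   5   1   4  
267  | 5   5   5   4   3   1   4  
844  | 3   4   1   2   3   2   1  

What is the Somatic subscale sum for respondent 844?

11

Respondent 844 raw: 3, 4, 1, 2, 3, 2, 1.
Somatic items: 1, 3, 5.
Reverse-coded (on a 1–5 scale, reversed = 6 − raw):
  item 1: 3
  item 3: 6 − 1 = 5
  item 5: 3
Sum = 3 + 5 + 3 = 11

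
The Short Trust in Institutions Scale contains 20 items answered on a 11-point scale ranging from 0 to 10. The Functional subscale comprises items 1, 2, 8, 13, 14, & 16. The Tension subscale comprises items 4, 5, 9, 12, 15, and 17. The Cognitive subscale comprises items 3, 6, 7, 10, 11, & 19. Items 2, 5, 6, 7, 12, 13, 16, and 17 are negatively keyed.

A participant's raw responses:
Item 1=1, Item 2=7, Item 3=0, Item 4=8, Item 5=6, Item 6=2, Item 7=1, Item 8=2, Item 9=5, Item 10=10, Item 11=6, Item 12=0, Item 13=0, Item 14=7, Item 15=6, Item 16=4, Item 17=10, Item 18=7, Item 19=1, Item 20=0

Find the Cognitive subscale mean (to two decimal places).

Cognitive items: 3, 6, 7, 10, 11, 19.
Of these, items 6 and 7 are negatively keyed; on a 0–10 scale, reversed = 10 − raw.
  item 3: 0
  item 6: 10 − 2 = 8
  item 7: 10 − 1 = 9
  item 10: 10
  item 11: 6
  item 19: 1
Sum = 0 + 8 + 9 + 10 + 6 + 1 = 34
Mean = 34 / 6 = 5.67

5.67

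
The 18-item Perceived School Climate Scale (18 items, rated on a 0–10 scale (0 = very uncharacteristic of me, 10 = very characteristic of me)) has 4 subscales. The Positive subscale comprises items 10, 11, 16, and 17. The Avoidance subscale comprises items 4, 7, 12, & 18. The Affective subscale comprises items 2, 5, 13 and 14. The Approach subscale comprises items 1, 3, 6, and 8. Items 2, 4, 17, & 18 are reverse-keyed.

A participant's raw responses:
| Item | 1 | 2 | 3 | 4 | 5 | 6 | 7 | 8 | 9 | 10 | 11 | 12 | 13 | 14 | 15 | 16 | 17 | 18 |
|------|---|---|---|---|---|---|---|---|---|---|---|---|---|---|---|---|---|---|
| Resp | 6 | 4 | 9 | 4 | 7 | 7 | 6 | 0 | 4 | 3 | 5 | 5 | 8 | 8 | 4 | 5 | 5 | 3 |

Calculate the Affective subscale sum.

Affective items: 2, 5, 13, 14.
Of these, item 2 is reverse-keyed; reversed = (0+10) − raw = 10 − raw.
  item 2: 10 − 4 = 6
  item 5: 7
  item 13: 8
  item 14: 8
Sum = 6 + 7 + 8 + 8 = 29

29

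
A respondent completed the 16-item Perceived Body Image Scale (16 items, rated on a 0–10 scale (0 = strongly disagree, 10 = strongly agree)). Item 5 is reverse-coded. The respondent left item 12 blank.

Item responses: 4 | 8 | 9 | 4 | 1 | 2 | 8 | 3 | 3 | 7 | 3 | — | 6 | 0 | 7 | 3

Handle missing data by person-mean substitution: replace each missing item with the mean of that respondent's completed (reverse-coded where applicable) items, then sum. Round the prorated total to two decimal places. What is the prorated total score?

81.07

Reverse-coded (on a 0–10 scale, reversed = 10 − raw):
  item 5: 10 − 1 = 9
Completed scored items (15 of 16): 4, 8, 9, 4, 9, 2, 8, 3, 3, 7, 3, 6, 0, 7, 3; sum = 76.
Person mean = 76 / 15 ≈ 5.0667
Prorated total = (76 / 15) × 16 = 81.07 (to 2 dp)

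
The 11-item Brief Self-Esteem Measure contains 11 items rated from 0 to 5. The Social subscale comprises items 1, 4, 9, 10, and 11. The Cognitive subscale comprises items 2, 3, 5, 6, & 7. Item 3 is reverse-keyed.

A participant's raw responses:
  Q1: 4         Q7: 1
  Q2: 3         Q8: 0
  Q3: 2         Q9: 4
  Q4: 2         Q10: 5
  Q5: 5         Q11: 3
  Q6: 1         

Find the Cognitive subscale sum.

Cognitive items: 2, 3, 5, 6, 7.
Of these, item 3 is reverse-keyed; on a 0–5 scale, reversed = 5 − raw.
  item 2: 3
  item 3: 5 − 2 = 3
  item 5: 5
  item 6: 1
  item 7: 1
Sum = 3 + 3 + 5 + 1 + 1 = 13

13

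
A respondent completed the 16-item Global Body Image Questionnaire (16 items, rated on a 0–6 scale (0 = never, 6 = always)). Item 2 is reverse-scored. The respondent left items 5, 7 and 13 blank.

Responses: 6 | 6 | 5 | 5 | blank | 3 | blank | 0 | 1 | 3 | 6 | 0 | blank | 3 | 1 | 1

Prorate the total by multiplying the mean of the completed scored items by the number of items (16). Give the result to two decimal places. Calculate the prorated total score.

Reverse-coded (reverse-coded value = 6 − response):
  item 2: 6 − 6 = 0
Completed scored items (13 of 16): 6, 0, 5, 5, 3, 0, 1, 3, 6, 0, 3, 1, 1; sum = 34.
Person mean = 34 / 13 ≈ 2.6154
Prorated total = (34 / 13) × 16 = 41.85 (to 2 dp)

41.85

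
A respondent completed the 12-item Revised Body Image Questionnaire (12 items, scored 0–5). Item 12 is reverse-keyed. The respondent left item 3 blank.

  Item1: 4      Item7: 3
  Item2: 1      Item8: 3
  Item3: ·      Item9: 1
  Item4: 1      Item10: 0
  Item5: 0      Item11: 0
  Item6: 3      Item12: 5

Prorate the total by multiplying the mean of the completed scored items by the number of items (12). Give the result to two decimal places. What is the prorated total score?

Reverse-coded (reverse-coded value = 5 − response):
  item 12: 5 − 5 = 0
Completed scored items (11 of 12): 4, 1, 1, 0, 3, 3, 3, 1, 0, 0, 0; sum = 16.
Person mean = 16 / 11 ≈ 1.4545
Prorated total = (16 / 11) × 12 = 17.45 (to 2 dp)

17.45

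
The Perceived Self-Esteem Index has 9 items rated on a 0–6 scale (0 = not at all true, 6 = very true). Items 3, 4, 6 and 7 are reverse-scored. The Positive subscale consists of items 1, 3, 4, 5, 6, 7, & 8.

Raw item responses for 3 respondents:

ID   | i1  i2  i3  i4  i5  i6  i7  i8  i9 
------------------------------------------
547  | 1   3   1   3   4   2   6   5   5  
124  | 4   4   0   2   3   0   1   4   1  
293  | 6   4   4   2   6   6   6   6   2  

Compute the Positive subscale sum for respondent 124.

32

Respondent 124 raw: 4, 4, 0, 2, 3, 0, 1, 4, 1.
Positive items: 1, 3, 4, 5, 6, 7, 8.
Reverse-coded (reverse-coded value = 6 − response):
  item 1: 4
  item 3: 6 − 0 = 6
  item 4: 6 − 2 = 4
  item 5: 3
  item 6: 6 − 0 = 6
  item 7: 6 − 1 = 5
  item 8: 4
Sum = 4 + 6 + 4 + 3 + 6 + 5 + 4 = 32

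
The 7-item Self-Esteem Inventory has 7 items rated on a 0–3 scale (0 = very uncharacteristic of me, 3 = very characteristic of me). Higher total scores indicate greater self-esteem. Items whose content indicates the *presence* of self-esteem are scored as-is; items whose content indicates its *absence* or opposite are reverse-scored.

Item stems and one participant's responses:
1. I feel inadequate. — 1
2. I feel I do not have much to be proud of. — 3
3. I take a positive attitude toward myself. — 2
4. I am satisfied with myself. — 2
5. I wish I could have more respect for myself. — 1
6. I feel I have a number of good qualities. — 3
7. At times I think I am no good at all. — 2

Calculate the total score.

Items 1, 2, 5, 7 describe the absence/opposite of self-esteem → reverse-score.
reverse-coded value = 3 − response.
  item 1: 3 − 1 = 2
  item 2: 3 − 3 = 0
  item 3: 2
  item 4: 2
  item 5: 3 − 1 = 2
  item 6: 3
  item 7: 3 − 2 = 1
Total = 2 + 0 + 2 + 2 + 2 + 3 + 1 = 12

12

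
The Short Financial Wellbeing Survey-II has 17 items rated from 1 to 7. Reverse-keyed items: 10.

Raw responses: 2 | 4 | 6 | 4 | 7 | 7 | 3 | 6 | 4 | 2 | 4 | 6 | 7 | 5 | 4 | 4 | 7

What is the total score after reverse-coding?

86

Reversing item 10 with 8 − raw:
Total = 2 + 4 + 6 + 4 + 7 + 7 + 3 + 6 + 4 + (8−2) + 4 + 6 + 7 + 5 + 4 + 4 + 7
      = 2 + 4 + 6 + 4 + 7 + 7 + 3 + 6 + 4 + 6 + 4 + 6 + 7 + 5 + 4 + 4 + 7 = 86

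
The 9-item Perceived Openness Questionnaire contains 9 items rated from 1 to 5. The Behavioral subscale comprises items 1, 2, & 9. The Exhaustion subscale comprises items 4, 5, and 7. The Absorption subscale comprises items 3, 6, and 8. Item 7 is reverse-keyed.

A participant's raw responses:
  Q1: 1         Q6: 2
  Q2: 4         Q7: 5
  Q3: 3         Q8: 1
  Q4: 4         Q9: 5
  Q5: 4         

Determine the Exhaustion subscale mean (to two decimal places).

Exhaustion items: 4, 5, 7.
Of these, item 7 is reverse-keyed; reverse-coded value = 6 − response.
  item 4: 4
  item 5: 4
  item 7: 6 − 5 = 1
Sum = 4 + 4 + 1 = 9
Mean = 9 / 3 = 3.00

3.00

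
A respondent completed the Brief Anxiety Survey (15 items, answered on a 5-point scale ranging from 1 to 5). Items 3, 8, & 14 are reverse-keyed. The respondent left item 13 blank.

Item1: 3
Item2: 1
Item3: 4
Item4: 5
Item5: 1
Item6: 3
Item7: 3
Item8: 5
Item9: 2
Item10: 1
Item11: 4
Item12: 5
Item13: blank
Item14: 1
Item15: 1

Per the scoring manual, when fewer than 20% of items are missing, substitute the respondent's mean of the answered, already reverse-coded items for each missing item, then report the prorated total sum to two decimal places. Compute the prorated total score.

Reverse-coded (on a 1–5 scale, reversed = 6 − raw):
  item 3: 6 − 4 = 2
  item 8: 6 − 5 = 1
  item 14: 6 − 1 = 5
Completed scored items (14 of 15): 3, 1, 2, 5, 1, 3, 3, 1, 2, 1, 4, 5, 5, 1; sum = 37.
Person mean = 37 / 14 ≈ 2.6429
Prorated total = (37 / 14) × 15 = 39.64 (to 2 dp)

39.64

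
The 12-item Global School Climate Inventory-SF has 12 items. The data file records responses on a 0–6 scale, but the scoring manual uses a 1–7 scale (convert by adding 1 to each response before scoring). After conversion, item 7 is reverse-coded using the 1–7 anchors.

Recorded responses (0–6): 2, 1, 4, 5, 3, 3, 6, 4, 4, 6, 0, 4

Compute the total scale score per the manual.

Convert to 1–7: 3, 2, 5, 6, 4, 4, 7, 5, 5, 7, 1, 5
Reverse-coded (on a 1–7 scale, reversed = 8 − raw):
  item 7: 8 − 7 = 1
Scored: 3, 2, 5, 6, 4, 4, 1, 5, 5, 7, 1, 5
Total = 48

48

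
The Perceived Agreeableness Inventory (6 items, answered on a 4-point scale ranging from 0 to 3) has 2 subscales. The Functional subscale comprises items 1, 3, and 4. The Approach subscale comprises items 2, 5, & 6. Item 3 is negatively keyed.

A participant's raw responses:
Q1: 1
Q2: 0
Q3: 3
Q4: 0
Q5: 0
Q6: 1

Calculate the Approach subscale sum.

Approach items: 2, 5, 6.
  item 2: 0
  item 5: 0
  item 6: 1
Sum = 0 + 0 + 1 = 1

1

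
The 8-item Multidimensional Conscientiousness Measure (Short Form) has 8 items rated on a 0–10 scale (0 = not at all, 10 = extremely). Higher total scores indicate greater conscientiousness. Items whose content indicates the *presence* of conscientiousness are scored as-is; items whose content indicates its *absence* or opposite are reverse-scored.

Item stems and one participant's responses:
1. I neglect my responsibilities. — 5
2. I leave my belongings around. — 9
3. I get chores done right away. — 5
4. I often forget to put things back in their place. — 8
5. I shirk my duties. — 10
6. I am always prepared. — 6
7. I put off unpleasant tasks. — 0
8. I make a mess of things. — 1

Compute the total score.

Items 1, 2, 4, 5, 7, 8 describe the absence/opposite of conscientiousness → reverse-score.
on a 0–10 scale, reversed = 10 − raw.
  item 1: 10 − 5 = 5
  item 2: 10 − 9 = 1
  item 3: 5
  item 4: 10 − 8 = 2
  item 5: 10 − 10 = 0
  item 6: 6
  item 7: 10 − 0 = 10
  item 8: 10 − 1 = 9
Total = 5 + 1 + 5 + 2 + 0 + 6 + 10 + 9 = 38

38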